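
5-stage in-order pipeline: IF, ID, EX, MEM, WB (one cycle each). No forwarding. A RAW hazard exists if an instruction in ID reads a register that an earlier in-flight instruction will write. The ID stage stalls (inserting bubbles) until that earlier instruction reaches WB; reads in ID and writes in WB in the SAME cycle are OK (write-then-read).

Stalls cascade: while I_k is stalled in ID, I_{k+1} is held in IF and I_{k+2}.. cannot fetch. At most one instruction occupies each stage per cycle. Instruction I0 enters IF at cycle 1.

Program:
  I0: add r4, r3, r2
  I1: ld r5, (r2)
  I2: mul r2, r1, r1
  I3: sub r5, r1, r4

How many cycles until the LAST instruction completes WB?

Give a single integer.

I0 add r4 <- r3,r2: IF@1 ID@2 stall=0 (-) EX@3 MEM@4 WB@5
I1 ld r5 <- r2: IF@2 ID@3 stall=0 (-) EX@4 MEM@5 WB@6
I2 mul r2 <- r1,r1: IF@3 ID@4 stall=0 (-) EX@5 MEM@6 WB@7
I3 sub r5 <- r1,r4: IF@4 ID@5 stall=0 (-) EX@6 MEM@7 WB@8

Answer: 8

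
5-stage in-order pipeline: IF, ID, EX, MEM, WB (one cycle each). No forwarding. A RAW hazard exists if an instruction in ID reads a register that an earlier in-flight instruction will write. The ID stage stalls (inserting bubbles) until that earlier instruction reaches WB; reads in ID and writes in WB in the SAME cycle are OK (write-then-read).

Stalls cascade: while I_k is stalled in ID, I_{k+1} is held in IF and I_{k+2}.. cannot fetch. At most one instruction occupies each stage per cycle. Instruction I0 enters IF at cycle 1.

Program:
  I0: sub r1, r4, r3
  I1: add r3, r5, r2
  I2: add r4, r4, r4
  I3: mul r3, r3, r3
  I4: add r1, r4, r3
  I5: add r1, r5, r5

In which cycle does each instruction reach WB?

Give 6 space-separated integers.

Answer: 5 6 7 9 12 13

Derivation:
I0 sub r1 <- r4,r3: IF@1 ID@2 stall=0 (-) EX@3 MEM@4 WB@5
I1 add r3 <- r5,r2: IF@2 ID@3 stall=0 (-) EX@4 MEM@5 WB@6
I2 add r4 <- r4,r4: IF@3 ID@4 stall=0 (-) EX@5 MEM@6 WB@7
I3 mul r3 <- r3,r3: IF@4 ID@5 stall=1 (RAW on I1.r3 (WB@6)) EX@7 MEM@8 WB@9
I4 add r1 <- r4,r3: IF@5 ID@7 stall=2 (RAW on I3.r3 (WB@9)) EX@10 MEM@11 WB@12
I5 add r1 <- r5,r5: IF@7 ID@10 stall=0 (-) EX@11 MEM@12 WB@13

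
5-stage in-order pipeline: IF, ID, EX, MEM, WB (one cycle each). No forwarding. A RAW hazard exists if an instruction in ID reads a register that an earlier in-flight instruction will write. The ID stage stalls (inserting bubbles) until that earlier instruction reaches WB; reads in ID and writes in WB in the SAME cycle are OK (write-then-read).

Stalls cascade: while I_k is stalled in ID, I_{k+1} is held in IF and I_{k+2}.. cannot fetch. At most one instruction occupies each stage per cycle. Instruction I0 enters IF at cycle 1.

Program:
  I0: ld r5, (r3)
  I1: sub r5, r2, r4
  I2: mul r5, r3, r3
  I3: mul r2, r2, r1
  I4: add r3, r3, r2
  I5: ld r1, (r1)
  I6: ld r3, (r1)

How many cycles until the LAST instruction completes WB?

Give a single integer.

I0 ld r5 <- r3: IF@1 ID@2 stall=0 (-) EX@3 MEM@4 WB@5
I1 sub r5 <- r2,r4: IF@2 ID@3 stall=0 (-) EX@4 MEM@5 WB@6
I2 mul r5 <- r3,r3: IF@3 ID@4 stall=0 (-) EX@5 MEM@6 WB@7
I3 mul r2 <- r2,r1: IF@4 ID@5 stall=0 (-) EX@6 MEM@7 WB@8
I4 add r3 <- r3,r2: IF@5 ID@6 stall=2 (RAW on I3.r2 (WB@8)) EX@9 MEM@10 WB@11
I5 ld r1 <- r1: IF@6 ID@9 stall=0 (-) EX@10 MEM@11 WB@12
I6 ld r3 <- r1: IF@9 ID@10 stall=2 (RAW on I5.r1 (WB@12)) EX@13 MEM@14 WB@15

Answer: 15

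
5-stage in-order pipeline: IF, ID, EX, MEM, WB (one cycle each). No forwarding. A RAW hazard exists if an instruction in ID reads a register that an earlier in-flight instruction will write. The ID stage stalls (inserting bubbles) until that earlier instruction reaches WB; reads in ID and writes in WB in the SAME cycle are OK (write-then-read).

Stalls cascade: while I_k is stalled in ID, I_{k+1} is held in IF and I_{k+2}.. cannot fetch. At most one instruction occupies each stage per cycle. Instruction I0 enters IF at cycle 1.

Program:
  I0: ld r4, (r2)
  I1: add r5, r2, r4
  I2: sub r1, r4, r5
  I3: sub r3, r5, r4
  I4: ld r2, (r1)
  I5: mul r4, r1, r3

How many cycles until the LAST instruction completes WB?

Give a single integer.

Answer: 15

Derivation:
I0 ld r4 <- r2: IF@1 ID@2 stall=0 (-) EX@3 MEM@4 WB@5
I1 add r5 <- r2,r4: IF@2 ID@3 stall=2 (RAW on I0.r4 (WB@5)) EX@6 MEM@7 WB@8
I2 sub r1 <- r4,r5: IF@3 ID@6 stall=2 (RAW on I1.r5 (WB@8)) EX@9 MEM@10 WB@11
I3 sub r3 <- r5,r4: IF@6 ID@9 stall=0 (-) EX@10 MEM@11 WB@12
I4 ld r2 <- r1: IF@9 ID@10 stall=1 (RAW on I2.r1 (WB@11)) EX@12 MEM@13 WB@14
I5 mul r4 <- r1,r3: IF@10 ID@12 stall=0 (-) EX@13 MEM@14 WB@15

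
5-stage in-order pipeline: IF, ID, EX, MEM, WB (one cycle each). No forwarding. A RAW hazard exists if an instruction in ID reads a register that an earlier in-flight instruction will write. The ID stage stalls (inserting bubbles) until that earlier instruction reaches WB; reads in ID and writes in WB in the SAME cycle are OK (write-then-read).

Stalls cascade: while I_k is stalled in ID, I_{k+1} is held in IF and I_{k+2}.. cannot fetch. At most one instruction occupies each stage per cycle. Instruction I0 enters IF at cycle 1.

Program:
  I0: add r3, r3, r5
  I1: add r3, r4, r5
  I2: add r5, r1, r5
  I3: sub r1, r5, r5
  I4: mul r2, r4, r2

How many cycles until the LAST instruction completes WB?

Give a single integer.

I0 add r3 <- r3,r5: IF@1 ID@2 stall=0 (-) EX@3 MEM@4 WB@5
I1 add r3 <- r4,r5: IF@2 ID@3 stall=0 (-) EX@4 MEM@5 WB@6
I2 add r5 <- r1,r5: IF@3 ID@4 stall=0 (-) EX@5 MEM@6 WB@7
I3 sub r1 <- r5,r5: IF@4 ID@5 stall=2 (RAW on I2.r5 (WB@7)) EX@8 MEM@9 WB@10
I4 mul r2 <- r4,r2: IF@5 ID@8 stall=0 (-) EX@9 MEM@10 WB@11

Answer: 11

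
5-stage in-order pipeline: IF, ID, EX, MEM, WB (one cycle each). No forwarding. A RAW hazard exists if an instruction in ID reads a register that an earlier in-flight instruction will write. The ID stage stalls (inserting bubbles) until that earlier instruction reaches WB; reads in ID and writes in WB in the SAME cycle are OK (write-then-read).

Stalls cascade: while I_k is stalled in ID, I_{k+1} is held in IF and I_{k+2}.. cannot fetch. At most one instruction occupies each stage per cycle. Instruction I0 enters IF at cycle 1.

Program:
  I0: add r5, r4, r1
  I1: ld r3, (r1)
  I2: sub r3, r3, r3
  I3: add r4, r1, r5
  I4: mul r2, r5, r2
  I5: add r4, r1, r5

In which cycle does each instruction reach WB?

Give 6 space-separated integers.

I0 add r5 <- r4,r1: IF@1 ID@2 stall=0 (-) EX@3 MEM@4 WB@5
I1 ld r3 <- r1: IF@2 ID@3 stall=0 (-) EX@4 MEM@5 WB@6
I2 sub r3 <- r3,r3: IF@3 ID@4 stall=2 (RAW on I1.r3 (WB@6)) EX@7 MEM@8 WB@9
I3 add r4 <- r1,r5: IF@4 ID@7 stall=0 (-) EX@8 MEM@9 WB@10
I4 mul r2 <- r5,r2: IF@7 ID@8 stall=0 (-) EX@9 MEM@10 WB@11
I5 add r4 <- r1,r5: IF@8 ID@9 stall=0 (-) EX@10 MEM@11 WB@12

Answer: 5 6 9 10 11 12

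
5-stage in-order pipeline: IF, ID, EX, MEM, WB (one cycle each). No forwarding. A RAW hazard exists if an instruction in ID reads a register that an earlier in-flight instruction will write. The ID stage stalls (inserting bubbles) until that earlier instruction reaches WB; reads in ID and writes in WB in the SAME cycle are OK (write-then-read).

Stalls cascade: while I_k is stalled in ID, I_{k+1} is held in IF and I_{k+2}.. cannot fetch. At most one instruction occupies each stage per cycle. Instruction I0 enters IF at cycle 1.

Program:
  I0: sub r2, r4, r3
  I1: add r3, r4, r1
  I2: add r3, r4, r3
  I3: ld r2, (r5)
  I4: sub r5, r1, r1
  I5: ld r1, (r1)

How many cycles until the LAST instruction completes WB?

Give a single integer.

Answer: 12

Derivation:
I0 sub r2 <- r4,r3: IF@1 ID@2 stall=0 (-) EX@3 MEM@4 WB@5
I1 add r3 <- r4,r1: IF@2 ID@3 stall=0 (-) EX@4 MEM@5 WB@6
I2 add r3 <- r4,r3: IF@3 ID@4 stall=2 (RAW on I1.r3 (WB@6)) EX@7 MEM@8 WB@9
I3 ld r2 <- r5: IF@4 ID@7 stall=0 (-) EX@8 MEM@9 WB@10
I4 sub r5 <- r1,r1: IF@7 ID@8 stall=0 (-) EX@9 MEM@10 WB@11
I5 ld r1 <- r1: IF@8 ID@9 stall=0 (-) EX@10 MEM@11 WB@12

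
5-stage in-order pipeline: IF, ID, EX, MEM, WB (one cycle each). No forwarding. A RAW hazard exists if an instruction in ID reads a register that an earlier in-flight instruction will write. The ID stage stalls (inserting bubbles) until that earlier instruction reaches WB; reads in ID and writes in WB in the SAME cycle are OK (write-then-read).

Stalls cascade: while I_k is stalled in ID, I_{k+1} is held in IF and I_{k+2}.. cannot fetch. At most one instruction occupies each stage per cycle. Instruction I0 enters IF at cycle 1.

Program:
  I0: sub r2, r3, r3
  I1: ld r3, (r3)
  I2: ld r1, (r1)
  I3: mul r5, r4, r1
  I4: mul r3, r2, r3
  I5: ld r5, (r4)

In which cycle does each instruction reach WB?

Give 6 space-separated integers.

I0 sub r2 <- r3,r3: IF@1 ID@2 stall=0 (-) EX@3 MEM@4 WB@5
I1 ld r3 <- r3: IF@2 ID@3 stall=0 (-) EX@4 MEM@5 WB@6
I2 ld r1 <- r1: IF@3 ID@4 stall=0 (-) EX@5 MEM@6 WB@7
I3 mul r5 <- r4,r1: IF@4 ID@5 stall=2 (RAW on I2.r1 (WB@7)) EX@8 MEM@9 WB@10
I4 mul r3 <- r2,r3: IF@5 ID@8 stall=0 (-) EX@9 MEM@10 WB@11
I5 ld r5 <- r4: IF@8 ID@9 stall=0 (-) EX@10 MEM@11 WB@12

Answer: 5 6 7 10 11 12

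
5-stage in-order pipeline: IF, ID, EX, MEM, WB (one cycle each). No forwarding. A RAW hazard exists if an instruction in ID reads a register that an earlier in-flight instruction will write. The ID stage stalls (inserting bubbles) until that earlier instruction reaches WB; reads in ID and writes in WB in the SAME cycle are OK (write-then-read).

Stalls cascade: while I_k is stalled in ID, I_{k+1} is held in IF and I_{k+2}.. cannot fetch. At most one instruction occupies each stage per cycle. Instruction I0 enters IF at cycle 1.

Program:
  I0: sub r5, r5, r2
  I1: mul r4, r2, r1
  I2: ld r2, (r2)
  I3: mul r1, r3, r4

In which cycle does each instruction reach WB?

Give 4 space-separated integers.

I0 sub r5 <- r5,r2: IF@1 ID@2 stall=0 (-) EX@3 MEM@4 WB@5
I1 mul r4 <- r2,r1: IF@2 ID@3 stall=0 (-) EX@4 MEM@5 WB@6
I2 ld r2 <- r2: IF@3 ID@4 stall=0 (-) EX@5 MEM@6 WB@7
I3 mul r1 <- r3,r4: IF@4 ID@5 stall=1 (RAW on I1.r4 (WB@6)) EX@7 MEM@8 WB@9

Answer: 5 6 7 9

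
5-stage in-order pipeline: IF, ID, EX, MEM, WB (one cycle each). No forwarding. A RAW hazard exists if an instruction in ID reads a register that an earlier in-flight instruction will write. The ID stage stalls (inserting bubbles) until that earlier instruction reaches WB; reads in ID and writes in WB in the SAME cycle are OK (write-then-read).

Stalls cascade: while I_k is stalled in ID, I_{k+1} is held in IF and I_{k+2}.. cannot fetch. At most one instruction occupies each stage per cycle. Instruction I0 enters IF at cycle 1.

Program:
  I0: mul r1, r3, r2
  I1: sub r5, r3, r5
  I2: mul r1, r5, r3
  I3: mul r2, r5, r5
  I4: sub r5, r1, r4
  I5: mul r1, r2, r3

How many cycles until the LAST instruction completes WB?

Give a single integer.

Answer: 13

Derivation:
I0 mul r1 <- r3,r2: IF@1 ID@2 stall=0 (-) EX@3 MEM@4 WB@5
I1 sub r5 <- r3,r5: IF@2 ID@3 stall=0 (-) EX@4 MEM@5 WB@6
I2 mul r1 <- r5,r3: IF@3 ID@4 stall=2 (RAW on I1.r5 (WB@6)) EX@7 MEM@8 WB@9
I3 mul r2 <- r5,r5: IF@4 ID@7 stall=0 (-) EX@8 MEM@9 WB@10
I4 sub r5 <- r1,r4: IF@7 ID@8 stall=1 (RAW on I2.r1 (WB@9)) EX@10 MEM@11 WB@12
I5 mul r1 <- r2,r3: IF@8 ID@10 stall=0 (-) EX@11 MEM@12 WB@13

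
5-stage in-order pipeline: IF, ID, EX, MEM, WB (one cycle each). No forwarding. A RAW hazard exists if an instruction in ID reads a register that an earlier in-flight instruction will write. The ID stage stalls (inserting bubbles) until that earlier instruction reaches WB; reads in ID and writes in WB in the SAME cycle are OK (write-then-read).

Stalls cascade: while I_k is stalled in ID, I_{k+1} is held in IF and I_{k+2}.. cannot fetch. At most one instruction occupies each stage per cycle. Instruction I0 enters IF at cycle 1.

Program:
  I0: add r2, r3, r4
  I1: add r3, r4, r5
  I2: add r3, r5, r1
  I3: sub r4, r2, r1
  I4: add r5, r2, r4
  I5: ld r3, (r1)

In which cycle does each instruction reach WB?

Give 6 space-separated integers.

Answer: 5 6 7 8 11 12

Derivation:
I0 add r2 <- r3,r4: IF@1 ID@2 stall=0 (-) EX@3 MEM@4 WB@5
I1 add r3 <- r4,r5: IF@2 ID@3 stall=0 (-) EX@4 MEM@5 WB@6
I2 add r3 <- r5,r1: IF@3 ID@4 stall=0 (-) EX@5 MEM@6 WB@7
I3 sub r4 <- r2,r1: IF@4 ID@5 stall=0 (-) EX@6 MEM@7 WB@8
I4 add r5 <- r2,r4: IF@5 ID@6 stall=2 (RAW on I3.r4 (WB@8)) EX@9 MEM@10 WB@11
I5 ld r3 <- r1: IF@6 ID@9 stall=0 (-) EX@10 MEM@11 WB@12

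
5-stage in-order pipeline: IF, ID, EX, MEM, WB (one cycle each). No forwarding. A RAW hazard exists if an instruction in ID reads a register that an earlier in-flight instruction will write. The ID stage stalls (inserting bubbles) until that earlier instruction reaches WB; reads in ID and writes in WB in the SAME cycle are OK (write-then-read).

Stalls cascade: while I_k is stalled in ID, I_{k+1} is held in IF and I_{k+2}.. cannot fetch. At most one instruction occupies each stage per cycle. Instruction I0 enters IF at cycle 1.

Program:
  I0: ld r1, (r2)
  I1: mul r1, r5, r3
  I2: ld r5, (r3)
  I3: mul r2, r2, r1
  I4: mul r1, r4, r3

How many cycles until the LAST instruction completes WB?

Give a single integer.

I0 ld r1 <- r2: IF@1 ID@2 stall=0 (-) EX@3 MEM@4 WB@5
I1 mul r1 <- r5,r3: IF@2 ID@3 stall=0 (-) EX@4 MEM@5 WB@6
I2 ld r5 <- r3: IF@3 ID@4 stall=0 (-) EX@5 MEM@6 WB@7
I3 mul r2 <- r2,r1: IF@4 ID@5 stall=1 (RAW on I1.r1 (WB@6)) EX@7 MEM@8 WB@9
I4 mul r1 <- r4,r3: IF@5 ID@7 stall=0 (-) EX@8 MEM@9 WB@10

Answer: 10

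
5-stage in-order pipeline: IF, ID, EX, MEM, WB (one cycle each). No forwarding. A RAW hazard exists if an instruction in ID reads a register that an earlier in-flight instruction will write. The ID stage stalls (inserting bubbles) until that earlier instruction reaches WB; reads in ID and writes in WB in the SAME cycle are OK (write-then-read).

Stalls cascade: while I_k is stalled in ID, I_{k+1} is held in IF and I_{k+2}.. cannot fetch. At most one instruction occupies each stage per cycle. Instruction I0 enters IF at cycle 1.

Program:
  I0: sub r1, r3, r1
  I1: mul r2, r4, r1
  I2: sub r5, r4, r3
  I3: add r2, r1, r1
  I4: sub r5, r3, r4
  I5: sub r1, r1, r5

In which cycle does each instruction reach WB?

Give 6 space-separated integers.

Answer: 5 8 9 10 11 14

Derivation:
I0 sub r1 <- r3,r1: IF@1 ID@2 stall=0 (-) EX@3 MEM@4 WB@5
I1 mul r2 <- r4,r1: IF@2 ID@3 stall=2 (RAW on I0.r1 (WB@5)) EX@6 MEM@7 WB@8
I2 sub r5 <- r4,r3: IF@3 ID@6 stall=0 (-) EX@7 MEM@8 WB@9
I3 add r2 <- r1,r1: IF@6 ID@7 stall=0 (-) EX@8 MEM@9 WB@10
I4 sub r5 <- r3,r4: IF@7 ID@8 stall=0 (-) EX@9 MEM@10 WB@11
I5 sub r1 <- r1,r5: IF@8 ID@9 stall=2 (RAW on I4.r5 (WB@11)) EX@12 MEM@13 WB@14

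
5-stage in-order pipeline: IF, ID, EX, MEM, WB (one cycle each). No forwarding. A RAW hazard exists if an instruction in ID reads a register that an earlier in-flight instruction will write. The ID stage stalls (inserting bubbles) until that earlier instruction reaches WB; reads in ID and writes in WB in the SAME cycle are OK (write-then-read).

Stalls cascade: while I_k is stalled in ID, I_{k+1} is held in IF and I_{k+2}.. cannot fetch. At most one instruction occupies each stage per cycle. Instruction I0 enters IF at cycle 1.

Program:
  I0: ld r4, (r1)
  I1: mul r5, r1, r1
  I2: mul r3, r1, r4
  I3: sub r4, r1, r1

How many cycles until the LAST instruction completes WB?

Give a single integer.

Answer: 9

Derivation:
I0 ld r4 <- r1: IF@1 ID@2 stall=0 (-) EX@3 MEM@4 WB@5
I1 mul r5 <- r1,r1: IF@2 ID@3 stall=0 (-) EX@4 MEM@5 WB@6
I2 mul r3 <- r1,r4: IF@3 ID@4 stall=1 (RAW on I0.r4 (WB@5)) EX@6 MEM@7 WB@8
I3 sub r4 <- r1,r1: IF@4 ID@6 stall=0 (-) EX@7 MEM@8 WB@9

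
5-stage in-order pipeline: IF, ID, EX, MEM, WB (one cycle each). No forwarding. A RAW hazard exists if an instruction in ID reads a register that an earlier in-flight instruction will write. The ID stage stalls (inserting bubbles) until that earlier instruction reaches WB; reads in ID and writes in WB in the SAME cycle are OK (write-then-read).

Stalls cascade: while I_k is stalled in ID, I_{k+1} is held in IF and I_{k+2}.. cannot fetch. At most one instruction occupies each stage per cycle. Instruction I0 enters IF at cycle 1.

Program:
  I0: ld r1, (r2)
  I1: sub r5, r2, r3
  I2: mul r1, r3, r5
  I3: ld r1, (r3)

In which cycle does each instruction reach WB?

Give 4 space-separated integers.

Answer: 5 6 9 10

Derivation:
I0 ld r1 <- r2: IF@1 ID@2 stall=0 (-) EX@3 MEM@4 WB@5
I1 sub r5 <- r2,r3: IF@2 ID@3 stall=0 (-) EX@4 MEM@5 WB@6
I2 mul r1 <- r3,r5: IF@3 ID@4 stall=2 (RAW on I1.r5 (WB@6)) EX@7 MEM@8 WB@9
I3 ld r1 <- r3: IF@4 ID@7 stall=0 (-) EX@8 MEM@9 WB@10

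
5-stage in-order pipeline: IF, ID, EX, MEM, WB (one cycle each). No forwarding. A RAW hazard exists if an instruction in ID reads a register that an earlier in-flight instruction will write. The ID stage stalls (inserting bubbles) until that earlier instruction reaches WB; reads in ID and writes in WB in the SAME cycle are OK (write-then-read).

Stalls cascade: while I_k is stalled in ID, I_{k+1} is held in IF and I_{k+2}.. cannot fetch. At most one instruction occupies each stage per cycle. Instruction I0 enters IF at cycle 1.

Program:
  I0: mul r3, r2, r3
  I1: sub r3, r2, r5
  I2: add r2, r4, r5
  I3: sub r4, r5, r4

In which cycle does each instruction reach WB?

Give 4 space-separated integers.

I0 mul r3 <- r2,r3: IF@1 ID@2 stall=0 (-) EX@3 MEM@4 WB@5
I1 sub r3 <- r2,r5: IF@2 ID@3 stall=0 (-) EX@4 MEM@5 WB@6
I2 add r2 <- r4,r5: IF@3 ID@4 stall=0 (-) EX@5 MEM@6 WB@7
I3 sub r4 <- r5,r4: IF@4 ID@5 stall=0 (-) EX@6 MEM@7 WB@8

Answer: 5 6 7 8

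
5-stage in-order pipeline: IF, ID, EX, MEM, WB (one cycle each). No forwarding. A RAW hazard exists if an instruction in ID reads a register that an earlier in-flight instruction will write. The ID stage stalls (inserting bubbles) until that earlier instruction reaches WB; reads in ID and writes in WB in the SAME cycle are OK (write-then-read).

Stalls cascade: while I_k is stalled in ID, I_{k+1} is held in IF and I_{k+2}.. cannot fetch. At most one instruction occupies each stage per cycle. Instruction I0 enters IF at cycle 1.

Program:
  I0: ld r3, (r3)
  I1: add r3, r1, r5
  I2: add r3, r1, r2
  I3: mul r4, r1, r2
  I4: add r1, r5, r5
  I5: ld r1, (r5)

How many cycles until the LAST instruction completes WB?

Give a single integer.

Answer: 10

Derivation:
I0 ld r3 <- r3: IF@1 ID@2 stall=0 (-) EX@3 MEM@4 WB@5
I1 add r3 <- r1,r5: IF@2 ID@3 stall=0 (-) EX@4 MEM@5 WB@6
I2 add r3 <- r1,r2: IF@3 ID@4 stall=0 (-) EX@5 MEM@6 WB@7
I3 mul r4 <- r1,r2: IF@4 ID@5 stall=0 (-) EX@6 MEM@7 WB@8
I4 add r1 <- r5,r5: IF@5 ID@6 stall=0 (-) EX@7 MEM@8 WB@9
I5 ld r1 <- r5: IF@6 ID@7 stall=0 (-) EX@8 MEM@9 WB@10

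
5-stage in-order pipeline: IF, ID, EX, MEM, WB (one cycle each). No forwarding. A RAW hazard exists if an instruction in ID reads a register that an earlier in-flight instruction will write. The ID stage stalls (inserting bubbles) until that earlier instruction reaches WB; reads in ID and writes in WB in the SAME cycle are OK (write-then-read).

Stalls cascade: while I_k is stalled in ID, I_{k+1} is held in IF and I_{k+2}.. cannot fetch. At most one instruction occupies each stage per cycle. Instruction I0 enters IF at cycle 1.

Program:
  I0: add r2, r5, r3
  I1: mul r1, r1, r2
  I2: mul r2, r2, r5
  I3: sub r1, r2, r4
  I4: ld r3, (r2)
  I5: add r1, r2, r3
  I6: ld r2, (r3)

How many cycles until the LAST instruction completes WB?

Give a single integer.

I0 add r2 <- r5,r3: IF@1 ID@2 stall=0 (-) EX@3 MEM@4 WB@5
I1 mul r1 <- r1,r2: IF@2 ID@3 stall=2 (RAW on I0.r2 (WB@5)) EX@6 MEM@7 WB@8
I2 mul r2 <- r2,r5: IF@3 ID@6 stall=0 (-) EX@7 MEM@8 WB@9
I3 sub r1 <- r2,r4: IF@6 ID@7 stall=2 (RAW on I2.r2 (WB@9)) EX@10 MEM@11 WB@12
I4 ld r3 <- r2: IF@7 ID@10 stall=0 (-) EX@11 MEM@12 WB@13
I5 add r1 <- r2,r3: IF@10 ID@11 stall=2 (RAW on I4.r3 (WB@13)) EX@14 MEM@15 WB@16
I6 ld r2 <- r3: IF@11 ID@14 stall=0 (-) EX@15 MEM@16 WB@17

Answer: 17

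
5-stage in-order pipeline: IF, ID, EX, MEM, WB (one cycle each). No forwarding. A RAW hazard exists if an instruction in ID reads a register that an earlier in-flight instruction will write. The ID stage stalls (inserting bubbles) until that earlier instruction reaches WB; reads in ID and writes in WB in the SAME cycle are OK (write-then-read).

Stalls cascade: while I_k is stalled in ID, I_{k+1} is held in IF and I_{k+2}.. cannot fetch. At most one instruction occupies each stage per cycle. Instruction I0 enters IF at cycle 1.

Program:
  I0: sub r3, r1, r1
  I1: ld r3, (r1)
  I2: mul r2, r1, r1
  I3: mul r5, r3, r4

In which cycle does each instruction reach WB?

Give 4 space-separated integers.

I0 sub r3 <- r1,r1: IF@1 ID@2 stall=0 (-) EX@3 MEM@4 WB@5
I1 ld r3 <- r1: IF@2 ID@3 stall=0 (-) EX@4 MEM@5 WB@6
I2 mul r2 <- r1,r1: IF@3 ID@4 stall=0 (-) EX@5 MEM@6 WB@7
I3 mul r5 <- r3,r4: IF@4 ID@5 stall=1 (RAW on I1.r3 (WB@6)) EX@7 MEM@8 WB@9

Answer: 5 6 7 9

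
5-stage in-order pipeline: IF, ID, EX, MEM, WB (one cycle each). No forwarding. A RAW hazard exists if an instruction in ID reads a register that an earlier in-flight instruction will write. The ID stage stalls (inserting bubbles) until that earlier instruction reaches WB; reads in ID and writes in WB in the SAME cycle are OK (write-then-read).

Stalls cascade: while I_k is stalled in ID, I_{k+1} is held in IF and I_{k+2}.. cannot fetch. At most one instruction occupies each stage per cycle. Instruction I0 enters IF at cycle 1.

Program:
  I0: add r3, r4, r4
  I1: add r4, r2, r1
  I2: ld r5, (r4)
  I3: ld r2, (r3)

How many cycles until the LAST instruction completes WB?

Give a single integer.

I0 add r3 <- r4,r4: IF@1 ID@2 stall=0 (-) EX@3 MEM@4 WB@5
I1 add r4 <- r2,r1: IF@2 ID@3 stall=0 (-) EX@4 MEM@5 WB@6
I2 ld r5 <- r4: IF@3 ID@4 stall=2 (RAW on I1.r4 (WB@6)) EX@7 MEM@8 WB@9
I3 ld r2 <- r3: IF@4 ID@7 stall=0 (-) EX@8 MEM@9 WB@10

Answer: 10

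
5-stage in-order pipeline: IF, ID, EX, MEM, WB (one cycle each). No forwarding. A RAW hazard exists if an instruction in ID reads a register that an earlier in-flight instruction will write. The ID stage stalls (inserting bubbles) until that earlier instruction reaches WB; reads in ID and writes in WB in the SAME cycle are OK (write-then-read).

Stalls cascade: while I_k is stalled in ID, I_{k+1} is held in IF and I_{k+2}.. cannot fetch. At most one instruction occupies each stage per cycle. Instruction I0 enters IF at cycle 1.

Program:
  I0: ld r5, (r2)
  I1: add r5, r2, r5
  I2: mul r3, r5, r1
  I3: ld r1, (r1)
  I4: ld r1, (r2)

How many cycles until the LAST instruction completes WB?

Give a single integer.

I0 ld r5 <- r2: IF@1 ID@2 stall=0 (-) EX@3 MEM@4 WB@5
I1 add r5 <- r2,r5: IF@2 ID@3 stall=2 (RAW on I0.r5 (WB@5)) EX@6 MEM@7 WB@8
I2 mul r3 <- r5,r1: IF@3 ID@6 stall=2 (RAW on I1.r5 (WB@8)) EX@9 MEM@10 WB@11
I3 ld r1 <- r1: IF@6 ID@9 stall=0 (-) EX@10 MEM@11 WB@12
I4 ld r1 <- r2: IF@9 ID@10 stall=0 (-) EX@11 MEM@12 WB@13

Answer: 13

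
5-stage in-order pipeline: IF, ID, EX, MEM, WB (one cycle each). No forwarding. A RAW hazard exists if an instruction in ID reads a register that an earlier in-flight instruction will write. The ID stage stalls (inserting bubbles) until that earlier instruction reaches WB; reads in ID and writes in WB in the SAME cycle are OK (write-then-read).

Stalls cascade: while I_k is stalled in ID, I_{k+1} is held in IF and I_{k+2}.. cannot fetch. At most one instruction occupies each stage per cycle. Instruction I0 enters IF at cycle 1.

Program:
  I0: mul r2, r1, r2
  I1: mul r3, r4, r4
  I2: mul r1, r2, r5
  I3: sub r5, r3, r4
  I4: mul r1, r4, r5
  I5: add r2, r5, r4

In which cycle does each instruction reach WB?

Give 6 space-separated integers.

Answer: 5 6 8 9 12 13

Derivation:
I0 mul r2 <- r1,r2: IF@1 ID@2 stall=0 (-) EX@3 MEM@4 WB@5
I1 mul r3 <- r4,r4: IF@2 ID@3 stall=0 (-) EX@4 MEM@5 WB@6
I2 mul r1 <- r2,r5: IF@3 ID@4 stall=1 (RAW on I0.r2 (WB@5)) EX@6 MEM@7 WB@8
I3 sub r5 <- r3,r4: IF@4 ID@6 stall=0 (-) EX@7 MEM@8 WB@9
I4 mul r1 <- r4,r5: IF@6 ID@7 stall=2 (RAW on I3.r5 (WB@9)) EX@10 MEM@11 WB@12
I5 add r2 <- r5,r4: IF@7 ID@10 stall=0 (-) EX@11 MEM@12 WB@13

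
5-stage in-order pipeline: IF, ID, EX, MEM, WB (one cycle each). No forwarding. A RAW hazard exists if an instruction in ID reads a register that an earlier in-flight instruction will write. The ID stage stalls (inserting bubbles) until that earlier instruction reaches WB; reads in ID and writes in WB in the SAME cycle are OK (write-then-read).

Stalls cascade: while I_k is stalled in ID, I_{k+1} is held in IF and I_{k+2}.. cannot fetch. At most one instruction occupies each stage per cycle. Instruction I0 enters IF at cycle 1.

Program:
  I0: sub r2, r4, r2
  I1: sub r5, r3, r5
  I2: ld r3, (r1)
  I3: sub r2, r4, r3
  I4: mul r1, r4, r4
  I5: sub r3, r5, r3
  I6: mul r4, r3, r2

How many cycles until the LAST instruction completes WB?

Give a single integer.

Answer: 15

Derivation:
I0 sub r2 <- r4,r2: IF@1 ID@2 stall=0 (-) EX@3 MEM@4 WB@5
I1 sub r5 <- r3,r5: IF@2 ID@3 stall=0 (-) EX@4 MEM@5 WB@6
I2 ld r3 <- r1: IF@3 ID@4 stall=0 (-) EX@5 MEM@6 WB@7
I3 sub r2 <- r4,r3: IF@4 ID@5 stall=2 (RAW on I2.r3 (WB@7)) EX@8 MEM@9 WB@10
I4 mul r1 <- r4,r4: IF@5 ID@8 stall=0 (-) EX@9 MEM@10 WB@11
I5 sub r3 <- r5,r3: IF@8 ID@9 stall=0 (-) EX@10 MEM@11 WB@12
I6 mul r4 <- r3,r2: IF@9 ID@10 stall=2 (RAW on I5.r3 (WB@12)) EX@13 MEM@14 WB@15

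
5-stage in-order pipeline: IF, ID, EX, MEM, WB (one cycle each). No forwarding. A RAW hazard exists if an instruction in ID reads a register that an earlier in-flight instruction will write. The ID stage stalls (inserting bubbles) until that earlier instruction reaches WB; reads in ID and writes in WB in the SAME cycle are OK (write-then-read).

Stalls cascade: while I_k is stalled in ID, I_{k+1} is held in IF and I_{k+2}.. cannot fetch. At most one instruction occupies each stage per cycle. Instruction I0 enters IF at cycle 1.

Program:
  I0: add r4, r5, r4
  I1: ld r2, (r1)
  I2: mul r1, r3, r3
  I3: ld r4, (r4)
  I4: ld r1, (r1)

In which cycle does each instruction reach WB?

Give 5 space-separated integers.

I0 add r4 <- r5,r4: IF@1 ID@2 stall=0 (-) EX@3 MEM@4 WB@5
I1 ld r2 <- r1: IF@2 ID@3 stall=0 (-) EX@4 MEM@5 WB@6
I2 mul r1 <- r3,r3: IF@3 ID@4 stall=0 (-) EX@5 MEM@6 WB@7
I3 ld r4 <- r4: IF@4 ID@5 stall=0 (-) EX@6 MEM@7 WB@8
I4 ld r1 <- r1: IF@5 ID@6 stall=1 (RAW on I2.r1 (WB@7)) EX@8 MEM@9 WB@10

Answer: 5 6 7 8 10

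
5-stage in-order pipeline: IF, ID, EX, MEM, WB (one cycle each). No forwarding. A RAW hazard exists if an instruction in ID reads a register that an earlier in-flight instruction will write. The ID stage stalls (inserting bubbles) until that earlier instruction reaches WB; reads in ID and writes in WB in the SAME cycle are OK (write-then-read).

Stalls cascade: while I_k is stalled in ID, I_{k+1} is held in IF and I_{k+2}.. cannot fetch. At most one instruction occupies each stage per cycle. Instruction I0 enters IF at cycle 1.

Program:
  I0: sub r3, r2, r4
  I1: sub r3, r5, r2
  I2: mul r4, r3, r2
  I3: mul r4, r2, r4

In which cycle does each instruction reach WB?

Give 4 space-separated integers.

Answer: 5 6 9 12

Derivation:
I0 sub r3 <- r2,r4: IF@1 ID@2 stall=0 (-) EX@3 MEM@4 WB@5
I1 sub r3 <- r5,r2: IF@2 ID@3 stall=0 (-) EX@4 MEM@5 WB@6
I2 mul r4 <- r3,r2: IF@3 ID@4 stall=2 (RAW on I1.r3 (WB@6)) EX@7 MEM@8 WB@9
I3 mul r4 <- r2,r4: IF@4 ID@7 stall=2 (RAW on I2.r4 (WB@9)) EX@10 MEM@11 WB@12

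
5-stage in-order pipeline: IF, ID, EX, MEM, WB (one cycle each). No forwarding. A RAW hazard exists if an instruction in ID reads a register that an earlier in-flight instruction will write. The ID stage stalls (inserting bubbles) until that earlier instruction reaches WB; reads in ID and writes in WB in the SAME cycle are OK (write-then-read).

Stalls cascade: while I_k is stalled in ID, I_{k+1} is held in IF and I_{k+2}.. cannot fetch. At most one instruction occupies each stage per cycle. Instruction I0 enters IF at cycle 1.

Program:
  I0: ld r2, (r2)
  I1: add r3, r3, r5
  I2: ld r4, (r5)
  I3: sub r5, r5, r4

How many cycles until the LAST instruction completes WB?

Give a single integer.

Answer: 10

Derivation:
I0 ld r2 <- r2: IF@1 ID@2 stall=0 (-) EX@3 MEM@4 WB@5
I1 add r3 <- r3,r5: IF@2 ID@3 stall=0 (-) EX@4 MEM@5 WB@6
I2 ld r4 <- r5: IF@3 ID@4 stall=0 (-) EX@5 MEM@6 WB@7
I3 sub r5 <- r5,r4: IF@4 ID@5 stall=2 (RAW on I2.r4 (WB@7)) EX@8 MEM@9 WB@10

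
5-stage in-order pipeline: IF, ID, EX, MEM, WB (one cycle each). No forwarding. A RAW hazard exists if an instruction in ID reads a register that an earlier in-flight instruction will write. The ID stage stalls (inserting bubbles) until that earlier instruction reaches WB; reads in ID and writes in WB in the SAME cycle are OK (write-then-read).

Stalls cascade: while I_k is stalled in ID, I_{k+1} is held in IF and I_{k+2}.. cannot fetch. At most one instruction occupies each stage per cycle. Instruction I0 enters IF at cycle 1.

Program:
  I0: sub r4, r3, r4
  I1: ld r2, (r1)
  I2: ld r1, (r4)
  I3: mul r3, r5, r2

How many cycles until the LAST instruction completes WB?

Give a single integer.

I0 sub r4 <- r3,r4: IF@1 ID@2 stall=0 (-) EX@3 MEM@4 WB@5
I1 ld r2 <- r1: IF@2 ID@3 stall=0 (-) EX@4 MEM@5 WB@6
I2 ld r1 <- r4: IF@3 ID@4 stall=1 (RAW on I0.r4 (WB@5)) EX@6 MEM@7 WB@8
I3 mul r3 <- r5,r2: IF@4 ID@6 stall=0 (-) EX@7 MEM@8 WB@9

Answer: 9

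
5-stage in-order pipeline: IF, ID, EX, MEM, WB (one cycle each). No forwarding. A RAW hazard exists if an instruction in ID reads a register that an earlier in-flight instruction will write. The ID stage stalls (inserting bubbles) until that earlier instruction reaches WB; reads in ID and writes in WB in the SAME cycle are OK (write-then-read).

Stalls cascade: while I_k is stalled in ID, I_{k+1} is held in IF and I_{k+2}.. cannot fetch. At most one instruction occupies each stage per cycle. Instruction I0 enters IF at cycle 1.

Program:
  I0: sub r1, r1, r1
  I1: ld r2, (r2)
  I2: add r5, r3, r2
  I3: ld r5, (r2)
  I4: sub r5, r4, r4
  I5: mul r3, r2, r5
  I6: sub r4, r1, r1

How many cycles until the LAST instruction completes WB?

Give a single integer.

I0 sub r1 <- r1,r1: IF@1 ID@2 stall=0 (-) EX@3 MEM@4 WB@5
I1 ld r2 <- r2: IF@2 ID@3 stall=0 (-) EX@4 MEM@5 WB@6
I2 add r5 <- r3,r2: IF@3 ID@4 stall=2 (RAW on I1.r2 (WB@6)) EX@7 MEM@8 WB@9
I3 ld r5 <- r2: IF@4 ID@7 stall=0 (-) EX@8 MEM@9 WB@10
I4 sub r5 <- r4,r4: IF@7 ID@8 stall=0 (-) EX@9 MEM@10 WB@11
I5 mul r3 <- r2,r5: IF@8 ID@9 stall=2 (RAW on I4.r5 (WB@11)) EX@12 MEM@13 WB@14
I6 sub r4 <- r1,r1: IF@9 ID@12 stall=0 (-) EX@13 MEM@14 WB@15

Answer: 15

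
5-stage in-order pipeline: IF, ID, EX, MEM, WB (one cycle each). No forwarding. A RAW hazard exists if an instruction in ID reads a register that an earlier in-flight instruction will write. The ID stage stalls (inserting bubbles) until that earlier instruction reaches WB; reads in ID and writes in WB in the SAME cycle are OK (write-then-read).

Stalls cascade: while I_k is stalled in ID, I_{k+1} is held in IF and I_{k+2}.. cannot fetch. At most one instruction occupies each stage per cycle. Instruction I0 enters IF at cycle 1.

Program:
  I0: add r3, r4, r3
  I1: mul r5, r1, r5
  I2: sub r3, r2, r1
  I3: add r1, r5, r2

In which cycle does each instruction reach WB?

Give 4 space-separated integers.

Answer: 5 6 7 9

Derivation:
I0 add r3 <- r4,r3: IF@1 ID@2 stall=0 (-) EX@3 MEM@4 WB@5
I1 mul r5 <- r1,r5: IF@2 ID@3 stall=0 (-) EX@4 MEM@5 WB@6
I2 sub r3 <- r2,r1: IF@3 ID@4 stall=0 (-) EX@5 MEM@6 WB@7
I3 add r1 <- r5,r2: IF@4 ID@5 stall=1 (RAW on I1.r5 (WB@6)) EX@7 MEM@8 WB@9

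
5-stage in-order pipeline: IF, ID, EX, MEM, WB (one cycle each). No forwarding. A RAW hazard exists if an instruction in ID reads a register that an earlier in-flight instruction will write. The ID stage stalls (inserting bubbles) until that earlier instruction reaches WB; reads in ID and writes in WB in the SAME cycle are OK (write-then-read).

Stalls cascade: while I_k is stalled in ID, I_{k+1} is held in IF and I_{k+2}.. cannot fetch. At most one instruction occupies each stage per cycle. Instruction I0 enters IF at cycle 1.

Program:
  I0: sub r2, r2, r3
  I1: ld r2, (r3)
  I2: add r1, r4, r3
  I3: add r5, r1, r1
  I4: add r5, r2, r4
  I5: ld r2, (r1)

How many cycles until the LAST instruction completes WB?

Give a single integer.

Answer: 12

Derivation:
I0 sub r2 <- r2,r3: IF@1 ID@2 stall=0 (-) EX@3 MEM@4 WB@5
I1 ld r2 <- r3: IF@2 ID@3 stall=0 (-) EX@4 MEM@5 WB@6
I2 add r1 <- r4,r3: IF@3 ID@4 stall=0 (-) EX@5 MEM@6 WB@7
I3 add r5 <- r1,r1: IF@4 ID@5 stall=2 (RAW on I2.r1 (WB@7)) EX@8 MEM@9 WB@10
I4 add r5 <- r2,r4: IF@5 ID@8 stall=0 (-) EX@9 MEM@10 WB@11
I5 ld r2 <- r1: IF@8 ID@9 stall=0 (-) EX@10 MEM@11 WB@12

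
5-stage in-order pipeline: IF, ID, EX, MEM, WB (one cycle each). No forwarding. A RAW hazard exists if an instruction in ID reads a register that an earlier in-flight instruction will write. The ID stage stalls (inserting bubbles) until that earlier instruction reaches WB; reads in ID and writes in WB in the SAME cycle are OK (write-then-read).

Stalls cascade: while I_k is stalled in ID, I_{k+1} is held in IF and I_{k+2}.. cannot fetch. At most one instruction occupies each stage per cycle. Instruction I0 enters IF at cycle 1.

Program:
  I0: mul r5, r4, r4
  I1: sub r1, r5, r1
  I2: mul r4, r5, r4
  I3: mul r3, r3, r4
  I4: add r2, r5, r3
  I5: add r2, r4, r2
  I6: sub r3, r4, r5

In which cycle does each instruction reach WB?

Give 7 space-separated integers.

Answer: 5 8 9 12 15 18 19

Derivation:
I0 mul r5 <- r4,r4: IF@1 ID@2 stall=0 (-) EX@3 MEM@4 WB@5
I1 sub r1 <- r5,r1: IF@2 ID@3 stall=2 (RAW on I0.r5 (WB@5)) EX@6 MEM@7 WB@8
I2 mul r4 <- r5,r4: IF@3 ID@6 stall=0 (-) EX@7 MEM@8 WB@9
I3 mul r3 <- r3,r4: IF@6 ID@7 stall=2 (RAW on I2.r4 (WB@9)) EX@10 MEM@11 WB@12
I4 add r2 <- r5,r3: IF@7 ID@10 stall=2 (RAW on I3.r3 (WB@12)) EX@13 MEM@14 WB@15
I5 add r2 <- r4,r2: IF@10 ID@13 stall=2 (RAW on I4.r2 (WB@15)) EX@16 MEM@17 WB@18
I6 sub r3 <- r4,r5: IF@13 ID@16 stall=0 (-) EX@17 MEM@18 WB@19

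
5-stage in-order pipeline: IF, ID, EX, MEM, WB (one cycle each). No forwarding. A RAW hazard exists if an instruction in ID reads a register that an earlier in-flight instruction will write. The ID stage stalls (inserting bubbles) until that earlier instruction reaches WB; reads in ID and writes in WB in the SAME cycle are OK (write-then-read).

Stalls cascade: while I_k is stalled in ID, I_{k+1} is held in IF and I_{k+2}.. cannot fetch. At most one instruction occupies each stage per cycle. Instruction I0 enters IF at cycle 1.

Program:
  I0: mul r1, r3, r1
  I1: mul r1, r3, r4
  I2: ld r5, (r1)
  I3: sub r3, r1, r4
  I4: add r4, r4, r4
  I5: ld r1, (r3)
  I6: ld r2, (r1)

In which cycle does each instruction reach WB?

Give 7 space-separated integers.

I0 mul r1 <- r3,r1: IF@1 ID@2 stall=0 (-) EX@3 MEM@4 WB@5
I1 mul r1 <- r3,r4: IF@2 ID@3 stall=0 (-) EX@4 MEM@5 WB@6
I2 ld r5 <- r1: IF@3 ID@4 stall=2 (RAW on I1.r1 (WB@6)) EX@7 MEM@8 WB@9
I3 sub r3 <- r1,r4: IF@4 ID@7 stall=0 (-) EX@8 MEM@9 WB@10
I4 add r4 <- r4,r4: IF@7 ID@8 stall=0 (-) EX@9 MEM@10 WB@11
I5 ld r1 <- r3: IF@8 ID@9 stall=1 (RAW on I3.r3 (WB@10)) EX@11 MEM@12 WB@13
I6 ld r2 <- r1: IF@9 ID@11 stall=2 (RAW on I5.r1 (WB@13)) EX@14 MEM@15 WB@16

Answer: 5 6 9 10 11 13 16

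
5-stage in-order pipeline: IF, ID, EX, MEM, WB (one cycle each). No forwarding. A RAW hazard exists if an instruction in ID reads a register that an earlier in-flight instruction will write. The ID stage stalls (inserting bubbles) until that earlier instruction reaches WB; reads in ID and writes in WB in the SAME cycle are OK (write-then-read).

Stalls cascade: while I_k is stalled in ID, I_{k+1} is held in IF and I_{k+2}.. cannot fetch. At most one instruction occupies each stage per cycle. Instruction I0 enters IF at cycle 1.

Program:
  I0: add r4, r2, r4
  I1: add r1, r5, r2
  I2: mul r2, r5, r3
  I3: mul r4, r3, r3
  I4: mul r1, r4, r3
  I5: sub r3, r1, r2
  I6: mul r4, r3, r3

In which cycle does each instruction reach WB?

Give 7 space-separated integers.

I0 add r4 <- r2,r4: IF@1 ID@2 stall=0 (-) EX@3 MEM@4 WB@5
I1 add r1 <- r5,r2: IF@2 ID@3 stall=0 (-) EX@4 MEM@5 WB@6
I2 mul r2 <- r5,r3: IF@3 ID@4 stall=0 (-) EX@5 MEM@6 WB@7
I3 mul r4 <- r3,r3: IF@4 ID@5 stall=0 (-) EX@6 MEM@7 WB@8
I4 mul r1 <- r4,r3: IF@5 ID@6 stall=2 (RAW on I3.r4 (WB@8)) EX@9 MEM@10 WB@11
I5 sub r3 <- r1,r2: IF@6 ID@9 stall=2 (RAW on I4.r1 (WB@11)) EX@12 MEM@13 WB@14
I6 mul r4 <- r3,r3: IF@9 ID@12 stall=2 (RAW on I5.r3 (WB@14)) EX@15 MEM@16 WB@17

Answer: 5 6 7 8 11 14 17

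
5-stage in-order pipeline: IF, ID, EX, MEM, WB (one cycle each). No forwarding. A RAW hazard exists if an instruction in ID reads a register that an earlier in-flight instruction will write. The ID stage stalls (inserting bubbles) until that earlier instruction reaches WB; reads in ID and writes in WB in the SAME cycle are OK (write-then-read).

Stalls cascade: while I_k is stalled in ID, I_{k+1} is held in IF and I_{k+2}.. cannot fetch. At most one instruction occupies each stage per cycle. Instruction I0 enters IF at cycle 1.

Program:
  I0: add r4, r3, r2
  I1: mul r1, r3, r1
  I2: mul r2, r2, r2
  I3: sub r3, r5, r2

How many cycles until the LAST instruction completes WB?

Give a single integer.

I0 add r4 <- r3,r2: IF@1 ID@2 stall=0 (-) EX@3 MEM@4 WB@5
I1 mul r1 <- r3,r1: IF@2 ID@3 stall=0 (-) EX@4 MEM@5 WB@6
I2 mul r2 <- r2,r2: IF@3 ID@4 stall=0 (-) EX@5 MEM@6 WB@7
I3 sub r3 <- r5,r2: IF@4 ID@5 stall=2 (RAW on I2.r2 (WB@7)) EX@8 MEM@9 WB@10

Answer: 10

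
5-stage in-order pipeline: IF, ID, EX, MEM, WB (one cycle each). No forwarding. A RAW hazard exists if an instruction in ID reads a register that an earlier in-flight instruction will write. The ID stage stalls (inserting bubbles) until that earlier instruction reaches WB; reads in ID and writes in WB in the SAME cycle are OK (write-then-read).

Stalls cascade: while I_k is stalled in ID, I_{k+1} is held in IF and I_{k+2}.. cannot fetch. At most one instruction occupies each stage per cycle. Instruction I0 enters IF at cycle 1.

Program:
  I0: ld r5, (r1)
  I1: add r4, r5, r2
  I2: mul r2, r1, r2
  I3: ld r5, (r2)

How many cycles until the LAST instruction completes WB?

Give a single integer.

I0 ld r5 <- r1: IF@1 ID@2 stall=0 (-) EX@3 MEM@4 WB@5
I1 add r4 <- r5,r2: IF@2 ID@3 stall=2 (RAW on I0.r5 (WB@5)) EX@6 MEM@7 WB@8
I2 mul r2 <- r1,r2: IF@3 ID@6 stall=0 (-) EX@7 MEM@8 WB@9
I3 ld r5 <- r2: IF@6 ID@7 stall=2 (RAW on I2.r2 (WB@9)) EX@10 MEM@11 WB@12

Answer: 12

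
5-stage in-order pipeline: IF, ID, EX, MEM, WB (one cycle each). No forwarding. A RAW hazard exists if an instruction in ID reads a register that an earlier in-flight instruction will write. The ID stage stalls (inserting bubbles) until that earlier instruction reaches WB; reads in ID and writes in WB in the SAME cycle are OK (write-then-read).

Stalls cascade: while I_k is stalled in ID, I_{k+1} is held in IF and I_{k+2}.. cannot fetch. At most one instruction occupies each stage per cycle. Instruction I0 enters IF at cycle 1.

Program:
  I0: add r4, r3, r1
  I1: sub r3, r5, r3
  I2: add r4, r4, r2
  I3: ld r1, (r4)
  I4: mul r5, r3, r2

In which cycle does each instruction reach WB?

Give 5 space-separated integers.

I0 add r4 <- r3,r1: IF@1 ID@2 stall=0 (-) EX@3 MEM@4 WB@5
I1 sub r3 <- r5,r3: IF@2 ID@3 stall=0 (-) EX@4 MEM@5 WB@6
I2 add r4 <- r4,r2: IF@3 ID@4 stall=1 (RAW on I0.r4 (WB@5)) EX@6 MEM@7 WB@8
I3 ld r1 <- r4: IF@4 ID@6 stall=2 (RAW on I2.r4 (WB@8)) EX@9 MEM@10 WB@11
I4 mul r5 <- r3,r2: IF@6 ID@9 stall=0 (-) EX@10 MEM@11 WB@12

Answer: 5 6 8 11 12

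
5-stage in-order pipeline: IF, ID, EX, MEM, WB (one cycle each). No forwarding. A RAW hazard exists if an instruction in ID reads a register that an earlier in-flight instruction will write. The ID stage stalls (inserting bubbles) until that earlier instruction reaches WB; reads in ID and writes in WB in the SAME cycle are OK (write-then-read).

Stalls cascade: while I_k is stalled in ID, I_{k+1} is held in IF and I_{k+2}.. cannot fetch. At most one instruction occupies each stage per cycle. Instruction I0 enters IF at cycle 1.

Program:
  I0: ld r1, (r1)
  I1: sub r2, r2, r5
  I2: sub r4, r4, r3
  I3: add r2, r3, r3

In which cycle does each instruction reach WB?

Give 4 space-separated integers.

I0 ld r1 <- r1: IF@1 ID@2 stall=0 (-) EX@3 MEM@4 WB@5
I1 sub r2 <- r2,r5: IF@2 ID@3 stall=0 (-) EX@4 MEM@5 WB@6
I2 sub r4 <- r4,r3: IF@3 ID@4 stall=0 (-) EX@5 MEM@6 WB@7
I3 add r2 <- r3,r3: IF@4 ID@5 stall=0 (-) EX@6 MEM@7 WB@8

Answer: 5 6 7 8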